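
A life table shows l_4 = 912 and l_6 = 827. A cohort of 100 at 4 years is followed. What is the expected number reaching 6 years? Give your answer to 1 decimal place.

The relevant probability is 827/912 = 0.906798.
Expected number = 100 × 0.906798 = 90.7.

90.7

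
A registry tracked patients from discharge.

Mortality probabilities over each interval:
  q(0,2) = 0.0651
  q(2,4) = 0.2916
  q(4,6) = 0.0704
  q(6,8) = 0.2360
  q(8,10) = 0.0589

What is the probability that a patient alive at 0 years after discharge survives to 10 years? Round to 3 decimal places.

Chaining the interval survival probabilities: (1 − 0.0651) × (1 − 0.2916) × (1 − 0.0704) × (1 − 0.2360) × (1 − 0.0589).
= 0.9349 × 0.7084 × 0.9296 × 0.7640 × 0.9411 = 0.442659.

0.443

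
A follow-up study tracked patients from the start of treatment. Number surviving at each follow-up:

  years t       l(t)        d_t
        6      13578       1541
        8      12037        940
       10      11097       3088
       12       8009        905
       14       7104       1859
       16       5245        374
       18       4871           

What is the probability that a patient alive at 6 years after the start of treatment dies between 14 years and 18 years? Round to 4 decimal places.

0.1645

This is the probability of reaching 14 but not 18, conditional on being alive at 6: (l(14) − l(18)) / l(6).
= (7104 − 4871) / 13578 = 2233 / 13578 = 0.164457.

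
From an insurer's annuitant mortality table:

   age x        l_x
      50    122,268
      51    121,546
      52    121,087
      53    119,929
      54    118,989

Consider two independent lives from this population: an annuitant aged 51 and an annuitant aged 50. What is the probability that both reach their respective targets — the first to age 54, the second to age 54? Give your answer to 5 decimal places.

0.95271

p₁ = l_54/l_51 = 118,989/121,546 = 0.978963; p₂ = l_54/l_50 = 118,989/122,268 = 0.973182.
P(both) = p₁ × p₂ = 0.978963 × 0.973182 = 0.952709.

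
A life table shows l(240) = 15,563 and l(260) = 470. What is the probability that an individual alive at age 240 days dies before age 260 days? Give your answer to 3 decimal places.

P(die before 260 | alive at 240) = 1 − l(260)/l(240) = 1 − 470/15,563 = (15,093)/15,563 = 0.969800.

0.970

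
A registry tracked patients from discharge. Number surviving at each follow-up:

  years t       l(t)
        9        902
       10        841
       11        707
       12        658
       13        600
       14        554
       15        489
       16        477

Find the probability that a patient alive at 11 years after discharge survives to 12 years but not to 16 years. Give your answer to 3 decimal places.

0.256

This is the probability of reaching 12 but not 16, conditional on being alive at 11: (l(12) − l(16)) / l(11).
= (658 − 477) / 707 = 181 / 707 = 0.256011.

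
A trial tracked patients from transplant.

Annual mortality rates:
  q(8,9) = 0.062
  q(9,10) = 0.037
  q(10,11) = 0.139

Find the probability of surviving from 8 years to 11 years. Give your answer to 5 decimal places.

P(survive 8→11) = (1 − 0.062) × (1 − 0.037) × (1 − 0.139).
= 0.938 × 0.963 × 0.861 = 0.777736.

0.77774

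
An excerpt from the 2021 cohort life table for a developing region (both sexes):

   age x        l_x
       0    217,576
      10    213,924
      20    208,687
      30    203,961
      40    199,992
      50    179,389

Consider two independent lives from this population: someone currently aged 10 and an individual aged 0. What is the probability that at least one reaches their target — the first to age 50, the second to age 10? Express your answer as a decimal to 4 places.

p₁ = l_50/l_10 = 179,389/213,924 = 0.838564; p₂ = l_10/l_0 = 213,924/217,576 = 0.983215.
P(at least one) = 1 − (1−p₁)(1−p₂) = 1 − 0.161436 × 0.016785 = 0.997290.

0.9973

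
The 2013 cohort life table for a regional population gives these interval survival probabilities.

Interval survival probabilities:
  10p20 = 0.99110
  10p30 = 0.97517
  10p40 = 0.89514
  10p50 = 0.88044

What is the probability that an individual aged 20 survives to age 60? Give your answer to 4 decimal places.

Survival from 20 to 60 is the product of surviving each interval: 0.99110 × 0.97517 × 0.89514 × 0.88044.
= 0.761708.

0.7617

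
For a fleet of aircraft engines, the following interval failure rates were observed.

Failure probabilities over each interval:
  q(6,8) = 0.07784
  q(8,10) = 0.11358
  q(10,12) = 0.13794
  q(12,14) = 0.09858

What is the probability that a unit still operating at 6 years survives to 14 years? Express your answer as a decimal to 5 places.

P(survive 6→14) = (1 − 0.07784) × (1 − 0.11358) × (1 − 0.13794) × (1 − 0.09858).
= 0.92216 × 0.88642 × 0.86206 × 0.90142 = 0.635200.

0.63520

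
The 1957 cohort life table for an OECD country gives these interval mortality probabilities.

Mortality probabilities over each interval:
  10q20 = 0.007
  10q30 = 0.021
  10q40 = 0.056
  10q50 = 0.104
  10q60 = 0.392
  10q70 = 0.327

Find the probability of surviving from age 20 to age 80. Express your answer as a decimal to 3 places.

Survival from 20 to 80 is the product of surviving each interval: (1 − 0.007) × (1 − 0.021) × (1 − 0.056) × (1 − 0.104) × (1 − 0.392) × (1 − 0.327).
= 0.993 × 0.979 × 0.944 × 0.896 × 0.608 × 0.673 = 0.336458.

0.336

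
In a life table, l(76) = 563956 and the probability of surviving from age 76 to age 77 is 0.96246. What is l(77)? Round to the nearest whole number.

l(77) = l(76) × p = 563956 × 0.96246 = 542785.

542785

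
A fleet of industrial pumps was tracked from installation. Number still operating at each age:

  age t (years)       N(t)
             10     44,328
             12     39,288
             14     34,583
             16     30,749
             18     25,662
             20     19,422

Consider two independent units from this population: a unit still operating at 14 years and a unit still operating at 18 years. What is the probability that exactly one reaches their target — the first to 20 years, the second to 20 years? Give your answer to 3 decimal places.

p₁ = N(20)/N(14) = 19,422/34,583 = 0.561605; p₂ = N(20)/N(18) = 19,422/25,662 = 0.756839.
P(exactly one) = p₁(1−p₂) + (1−p₁)p₂ = 0.136560 + 0.331794 = 0.468355.

0.468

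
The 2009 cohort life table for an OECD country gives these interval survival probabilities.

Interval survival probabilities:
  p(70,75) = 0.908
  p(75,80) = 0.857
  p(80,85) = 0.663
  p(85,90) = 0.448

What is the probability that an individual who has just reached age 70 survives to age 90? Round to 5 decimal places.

Survival from 70 to 90 is the product of surviving each interval: 0.908 × 0.857 × 0.663 × 0.448.
= 0.231131.

0.23113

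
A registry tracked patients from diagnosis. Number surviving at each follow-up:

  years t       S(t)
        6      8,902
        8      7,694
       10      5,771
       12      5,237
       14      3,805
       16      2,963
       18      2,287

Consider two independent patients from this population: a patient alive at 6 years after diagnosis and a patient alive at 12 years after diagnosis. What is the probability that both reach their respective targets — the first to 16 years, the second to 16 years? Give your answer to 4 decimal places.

p₁ = S(16)/S(6) = 2,963/8,902 = 0.332847; p₂ = S(16)/S(12) = 2,963/5,237 = 0.565782.
P(both) = p₁ × p₂ = 0.332847 × 0.565782 = 0.188319.

0.1883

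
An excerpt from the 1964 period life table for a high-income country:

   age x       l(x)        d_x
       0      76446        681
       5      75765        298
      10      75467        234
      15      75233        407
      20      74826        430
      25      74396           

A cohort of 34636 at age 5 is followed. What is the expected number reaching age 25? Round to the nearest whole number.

The relevant probability is 74396/75765 = 0.981931.
Expected number = 34636 × 0.981931 = 34010.

34010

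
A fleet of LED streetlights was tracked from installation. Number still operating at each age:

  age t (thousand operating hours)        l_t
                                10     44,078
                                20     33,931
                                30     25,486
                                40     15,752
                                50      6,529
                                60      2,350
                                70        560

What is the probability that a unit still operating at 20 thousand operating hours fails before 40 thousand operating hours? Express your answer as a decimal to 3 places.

P(fail before 40 | operational at 20) = 1 − l_40/l_20 = 1 − 15,752/33,931 = (18,179)/33,931 = 0.535764.

0.536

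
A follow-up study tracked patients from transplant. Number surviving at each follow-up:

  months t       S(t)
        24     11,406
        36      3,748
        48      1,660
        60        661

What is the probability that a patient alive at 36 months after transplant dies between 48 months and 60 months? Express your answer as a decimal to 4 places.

This is the probability of reaching 48 but not 60, conditional on being alive at 36: (S(48) − S(60)) / S(36).
= (1,660 − 661) / 3,748 = 999 / 3,748 = 0.266542.

0.2665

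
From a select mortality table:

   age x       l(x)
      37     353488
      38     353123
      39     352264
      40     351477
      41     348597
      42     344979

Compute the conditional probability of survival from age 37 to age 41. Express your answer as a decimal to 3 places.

0.986

The conditional survival probability is l(41)/l(37) = 348597/353488 = 0.986164.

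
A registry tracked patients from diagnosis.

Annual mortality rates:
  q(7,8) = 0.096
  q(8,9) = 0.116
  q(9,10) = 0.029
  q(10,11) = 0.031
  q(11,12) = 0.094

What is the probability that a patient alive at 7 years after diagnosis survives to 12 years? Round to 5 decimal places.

Survival from 7 to 12 is the product of surviving each interval: (1 − 0.096) × (1 − 0.116) × (1 − 0.029) × (1 − 0.031) × (1 − 0.094).
= 0.904 × 0.884 × 0.971 × 0.969 × 0.906 = 0.681227.

0.68123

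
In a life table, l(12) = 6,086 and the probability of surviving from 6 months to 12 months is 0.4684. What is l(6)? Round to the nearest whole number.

l(6) = l(12) / p = 6,086 / 0.4684 = 12993.

12993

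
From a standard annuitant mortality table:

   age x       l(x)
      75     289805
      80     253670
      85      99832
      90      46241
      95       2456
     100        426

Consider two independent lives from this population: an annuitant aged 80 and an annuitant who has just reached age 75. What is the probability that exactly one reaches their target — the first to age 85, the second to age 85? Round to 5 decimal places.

0.46689

p₁ = l(85)/l(80) = 99832/253670 = 0.393551; p₂ = l(85)/l(75) = 99832/289805 = 0.344480.
P(exactly one) = p₁(1−p₂) + (1−p₁)p₂ = 0.257981 + 0.208910 = 0.466890.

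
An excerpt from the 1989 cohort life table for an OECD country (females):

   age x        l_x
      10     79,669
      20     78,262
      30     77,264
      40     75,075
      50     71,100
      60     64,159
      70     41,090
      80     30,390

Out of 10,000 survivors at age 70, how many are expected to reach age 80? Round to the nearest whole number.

The relevant probability is 30,390/41,090 = 0.739596.
Expected number = 10,000 × 0.739596 = 7396.

7396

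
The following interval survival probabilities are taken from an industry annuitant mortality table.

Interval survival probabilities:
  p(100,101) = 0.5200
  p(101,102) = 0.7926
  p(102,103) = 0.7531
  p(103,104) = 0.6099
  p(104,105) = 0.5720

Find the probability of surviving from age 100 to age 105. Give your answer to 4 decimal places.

0.1083

Chaining the interval survival probabilities: 0.5200 × 0.7926 × 0.7531 × 0.6099 × 0.5720.
= 0.108284.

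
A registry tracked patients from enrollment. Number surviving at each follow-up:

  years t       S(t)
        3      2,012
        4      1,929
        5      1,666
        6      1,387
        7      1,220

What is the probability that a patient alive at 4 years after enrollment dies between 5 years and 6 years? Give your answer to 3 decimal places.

0.145

This is the probability of reaching 5 but not 6, conditional on being alive at 4: (S(5) − S(6)) / S(4).
= (1,666 − 1,387) / 1,929 = 279 / 1,929 = 0.144635.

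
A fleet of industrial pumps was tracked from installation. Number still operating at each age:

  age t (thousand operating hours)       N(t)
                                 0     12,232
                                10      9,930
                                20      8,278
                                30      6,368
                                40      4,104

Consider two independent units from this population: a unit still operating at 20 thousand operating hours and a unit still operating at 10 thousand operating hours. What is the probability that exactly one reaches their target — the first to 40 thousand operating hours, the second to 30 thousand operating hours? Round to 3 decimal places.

p₁ = N(40)/N(20) = 4,104/8,278 = 0.495772; p₂ = N(30)/N(10) = 6,368/9,930 = 0.641289.
P(exactly one) = p₁(1−p₂) + (1−p₁)p₂ = 0.177839 + 0.323356 = 0.501195.

0.501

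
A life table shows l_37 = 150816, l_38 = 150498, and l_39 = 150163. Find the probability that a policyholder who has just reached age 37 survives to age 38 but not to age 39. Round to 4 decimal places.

0.0022

We want 1|1q37 = (l_38 − l_39)/l_37.
This is the probability of reaching 38 but not 39, conditional on being alive at 37: (l_38 − l_39) / l_37.
= (150498 − 150163) / 150816 = 335 / 150816 = 0.002221.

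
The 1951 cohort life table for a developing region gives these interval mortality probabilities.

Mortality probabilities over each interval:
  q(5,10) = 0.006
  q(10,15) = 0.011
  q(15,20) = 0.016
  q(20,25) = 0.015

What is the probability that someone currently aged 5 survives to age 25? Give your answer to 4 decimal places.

P(survive 5→25) = (1 − 0.006) × (1 − 0.011) × (1 − 0.016) × (1 − 0.015).
= 0.994 × 0.989 × 0.984 × 0.985 = 0.952827.

0.9528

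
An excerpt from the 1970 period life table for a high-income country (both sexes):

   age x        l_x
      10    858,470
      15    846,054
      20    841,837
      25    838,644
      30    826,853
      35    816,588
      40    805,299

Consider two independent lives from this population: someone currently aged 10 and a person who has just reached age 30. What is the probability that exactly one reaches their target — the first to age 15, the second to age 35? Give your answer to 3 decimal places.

p₁ = l_15/l_10 = 846,054/858,470 = 0.985537; p₂ = l_35/l_30 = 816,588/826,853 = 0.987585.
P(exactly one) = p₁(1−p₂) + (1−p₁)p₂ = 0.012235 + 0.014283 = 0.026519.

0.027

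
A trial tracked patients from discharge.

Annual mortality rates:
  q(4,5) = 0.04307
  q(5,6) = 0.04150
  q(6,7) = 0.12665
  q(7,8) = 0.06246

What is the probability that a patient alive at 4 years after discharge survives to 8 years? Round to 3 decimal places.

Survival from 4 to 8 is the product of surviving each interval: (1 − 0.04307) × (1 − 0.04150) × (1 − 0.12665) × (1 − 0.06246).
= 0.95693 × 0.95850 × 0.87335 × 0.93754 = 0.751018.

0.751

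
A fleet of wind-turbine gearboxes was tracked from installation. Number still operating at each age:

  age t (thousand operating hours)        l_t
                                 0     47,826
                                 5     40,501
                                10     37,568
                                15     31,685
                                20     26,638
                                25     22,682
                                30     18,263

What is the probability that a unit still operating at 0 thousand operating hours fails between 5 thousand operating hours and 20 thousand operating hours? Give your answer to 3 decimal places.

This is the probability of reaching 5 but not 20, conditional on being operational at 0: (l_5 − l_20) / l_0.
= (40,501 − 26,638) / 47,826 = 13,863 / 47,826 = 0.289863.

0.290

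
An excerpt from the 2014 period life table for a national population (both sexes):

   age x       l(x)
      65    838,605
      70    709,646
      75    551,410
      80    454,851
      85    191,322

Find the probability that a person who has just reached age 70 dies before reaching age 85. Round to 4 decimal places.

0.7304

P(die before 85 | alive at 70) = 1 − l(85)/l(70) = 1 − 191,322/709,646 = (518,324)/709,646 = 0.730398.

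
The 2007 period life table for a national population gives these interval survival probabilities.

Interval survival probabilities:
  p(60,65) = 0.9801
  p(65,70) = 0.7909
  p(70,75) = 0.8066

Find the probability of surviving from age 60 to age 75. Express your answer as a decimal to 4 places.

The overall survival probability is 0.9801 × 0.7909 × 0.8066.
= 0.625245.

0.6252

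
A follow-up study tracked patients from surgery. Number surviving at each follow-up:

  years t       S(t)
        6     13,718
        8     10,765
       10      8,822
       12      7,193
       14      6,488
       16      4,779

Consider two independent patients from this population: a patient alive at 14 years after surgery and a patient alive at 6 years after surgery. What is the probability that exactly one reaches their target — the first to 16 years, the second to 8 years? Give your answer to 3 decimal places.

0.365

p₁ = S(16)/S(14) = 4,779/6,488 = 0.736591; p₂ = S(8)/S(6) = 10,765/13,718 = 0.784735.
P(exactly one) = p₁(1−p₂) + (1−p₁)p₂ = 0.158562 + 0.206706 = 0.365269.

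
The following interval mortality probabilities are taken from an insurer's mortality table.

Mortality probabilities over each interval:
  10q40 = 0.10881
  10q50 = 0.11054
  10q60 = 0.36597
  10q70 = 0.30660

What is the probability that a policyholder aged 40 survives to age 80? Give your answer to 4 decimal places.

0.3485

Survival from 40 to 80 is the product of surviving each interval: (1 − 0.10881) × (1 − 0.11054) × (1 − 0.36597) × (1 − 0.30660).
= 0.89119 × 0.88946 × 0.63403 × 0.69340 = 0.348490.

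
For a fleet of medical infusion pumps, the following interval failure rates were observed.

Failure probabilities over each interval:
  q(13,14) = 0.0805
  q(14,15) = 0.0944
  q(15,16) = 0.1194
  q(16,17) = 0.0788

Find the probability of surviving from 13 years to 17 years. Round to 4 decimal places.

0.6755

P(survive 13→17) = (1 − 0.0805) × (1 − 0.0944) × (1 − 0.1194) × (1 − 0.0788).
= 0.9195 × 0.9056 × 0.8806 × 0.9212 = 0.675493.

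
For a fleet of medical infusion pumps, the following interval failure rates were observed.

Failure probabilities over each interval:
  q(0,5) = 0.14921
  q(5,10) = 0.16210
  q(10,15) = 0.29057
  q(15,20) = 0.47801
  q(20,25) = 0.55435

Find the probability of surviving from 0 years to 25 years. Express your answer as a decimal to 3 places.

Chaining the interval survival probabilities: (1 − 0.14921) × (1 − 0.16210) × (1 − 0.29057) × (1 − 0.47801) × (1 − 0.55435).
= 0.85079 × 0.83790 × 0.70943 × 0.52199 × 0.44565 = 0.117647.

0.118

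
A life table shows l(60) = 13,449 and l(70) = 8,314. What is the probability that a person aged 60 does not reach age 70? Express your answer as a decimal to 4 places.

0.3818

P(die before 70 | alive at 60) = 1 − l(70)/l(60) = 1 − 8,314/13,449 = (5,135)/13,449 = 0.381813.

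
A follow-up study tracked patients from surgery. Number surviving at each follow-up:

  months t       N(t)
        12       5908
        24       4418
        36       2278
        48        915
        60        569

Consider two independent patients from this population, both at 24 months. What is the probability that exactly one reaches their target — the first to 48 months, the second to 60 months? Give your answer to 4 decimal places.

0.2826

p₁ = N(48)/N(24) = 915/4418 = 0.207107; p₂ = N(60)/N(24) = 569/4418 = 0.128791.
P(exactly one) = p₁(1−p₂) + (1−p₁)p₂ = 0.180433 + 0.102117 = 0.282551.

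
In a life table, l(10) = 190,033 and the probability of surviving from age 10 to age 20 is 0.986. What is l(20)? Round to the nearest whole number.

187373

l(20) = l(10) × p = 190,033 × 0.986 = 187373.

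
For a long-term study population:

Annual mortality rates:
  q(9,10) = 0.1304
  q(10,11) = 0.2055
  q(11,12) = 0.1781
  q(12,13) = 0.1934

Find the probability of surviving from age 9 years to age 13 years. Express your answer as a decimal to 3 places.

0.458

P(survive 9→13) = (1 − 0.1304) × (1 − 0.2055) × (1 − 0.1781) × (1 − 0.1934).
= 0.8696 × 0.7945 × 0.8219 × 0.8066 = 0.458027.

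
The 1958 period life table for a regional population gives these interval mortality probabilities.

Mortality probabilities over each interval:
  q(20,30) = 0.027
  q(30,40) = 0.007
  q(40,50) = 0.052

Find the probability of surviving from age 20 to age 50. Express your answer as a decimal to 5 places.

0.91595

The overall survival probability is (1 − 0.027) × (1 − 0.007) × (1 − 0.052).
= 0.973 × 0.993 × 0.948 = 0.915947.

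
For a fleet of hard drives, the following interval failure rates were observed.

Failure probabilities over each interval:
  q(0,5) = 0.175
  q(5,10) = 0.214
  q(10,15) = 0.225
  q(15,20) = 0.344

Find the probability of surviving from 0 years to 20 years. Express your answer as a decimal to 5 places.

0.32967

Chaining the interval survival probabilities: (1 − 0.175) × (1 − 0.214) × (1 − 0.225) × (1 − 0.344).
= 0.825 × 0.786 × 0.775 × 0.656 = 0.329672.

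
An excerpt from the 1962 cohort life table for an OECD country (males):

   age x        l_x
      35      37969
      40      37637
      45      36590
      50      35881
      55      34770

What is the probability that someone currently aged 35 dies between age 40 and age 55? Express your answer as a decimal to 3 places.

0.076

We want 5|15q35 = (l_40 − l_55)/l_35.
This is the probability of reaching 40 but not 55, conditional on being alive at 35: (l_40 − l_55) / l_35.
= (37637 − 34770) / 37969 = 2867 / 37969 = 0.075509.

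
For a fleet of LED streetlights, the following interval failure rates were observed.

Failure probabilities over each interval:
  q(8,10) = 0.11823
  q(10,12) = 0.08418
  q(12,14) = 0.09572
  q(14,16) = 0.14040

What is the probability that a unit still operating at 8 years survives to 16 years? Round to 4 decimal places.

0.6277

The overall survival probability is (1 − 0.11823) × (1 − 0.08418) × (1 − 0.09572) × (1 − 0.14040).
= 0.88177 × 0.91582 × 0.90428 × 0.85960 = 0.627718.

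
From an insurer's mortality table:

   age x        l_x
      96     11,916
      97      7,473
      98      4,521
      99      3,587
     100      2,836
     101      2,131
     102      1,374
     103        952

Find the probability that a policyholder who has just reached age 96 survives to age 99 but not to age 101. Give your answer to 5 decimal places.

We want 3|2q96 = (l_99 − l_101)/l_96.
This is the probability of reaching 99 but not 101, conditional on being alive at 96: (l_99 − l_101) / l_96.
= (3,587 − 2,131) / 11,916 = 1,456 / 11,916 = 0.122189.

0.12219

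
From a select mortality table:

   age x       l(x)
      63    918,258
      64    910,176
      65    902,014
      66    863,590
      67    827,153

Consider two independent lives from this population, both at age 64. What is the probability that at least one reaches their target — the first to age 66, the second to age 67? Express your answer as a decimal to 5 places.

0.99533

p₁ = l(66)/l(64) = 863,590/910,176 = 0.948816; p₂ = l(67)/l(64) = 827,153/910,176 = 0.908784.
P(at least one) = 1 − (1−p₁)(1−p₂) = 1 − 0.051184 × 0.091216 = 0.995331.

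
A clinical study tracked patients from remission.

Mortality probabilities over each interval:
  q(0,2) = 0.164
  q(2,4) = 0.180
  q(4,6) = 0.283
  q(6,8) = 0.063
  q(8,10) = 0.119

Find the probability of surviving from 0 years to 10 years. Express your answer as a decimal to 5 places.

0.40575

Chaining the interval survival probabilities: (1 − 0.164) × (1 − 0.180) × (1 − 0.283) × (1 − 0.063) × (1 − 0.119).
= 0.836 × 0.820 × 0.717 × 0.937 × 0.881 = 0.405747.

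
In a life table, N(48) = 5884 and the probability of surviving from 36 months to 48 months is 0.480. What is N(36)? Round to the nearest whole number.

N(36) = N(48) / p = 5884 / 0.480 = 12258.

12258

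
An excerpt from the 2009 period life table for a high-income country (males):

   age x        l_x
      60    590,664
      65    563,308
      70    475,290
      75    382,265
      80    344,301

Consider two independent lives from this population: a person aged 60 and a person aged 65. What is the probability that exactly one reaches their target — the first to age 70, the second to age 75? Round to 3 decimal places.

p₁ = l_70/l_60 = 475,290/590,664 = 0.804671; p₂ = l_75/l_65 = 382,265/563,308 = 0.678607.
P(exactly one) = p₁(1−p₂) + (1−p₁)p₂ = 0.258616 + 0.132552 = 0.391167.

0.391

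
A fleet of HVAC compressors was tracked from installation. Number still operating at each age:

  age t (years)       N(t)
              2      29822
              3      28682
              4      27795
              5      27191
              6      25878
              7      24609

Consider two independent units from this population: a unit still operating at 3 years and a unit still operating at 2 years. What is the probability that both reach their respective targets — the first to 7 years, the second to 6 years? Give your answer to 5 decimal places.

p₁ = N(7)/N(3) = 24609/28682 = 0.857995; p₂ = N(6)/N(2) = 25878/29822 = 0.867749.
P(both) = p₁ × p₂ = 0.857995 × 0.867749 = 0.744524.

0.74452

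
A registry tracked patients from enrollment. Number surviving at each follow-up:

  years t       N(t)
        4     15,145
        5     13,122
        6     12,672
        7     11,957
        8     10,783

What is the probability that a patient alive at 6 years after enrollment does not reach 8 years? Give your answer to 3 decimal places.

P(die before 8 | alive at 6) = 1 − N(8)/N(6) = 1 − 10,783/12,672 = (1,889)/12,672 = 0.149069.

0.149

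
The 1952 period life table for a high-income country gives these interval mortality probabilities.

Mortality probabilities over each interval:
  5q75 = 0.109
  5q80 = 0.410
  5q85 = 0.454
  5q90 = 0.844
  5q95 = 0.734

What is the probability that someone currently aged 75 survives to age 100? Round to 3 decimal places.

25p75 = (1 − 0.109) × (1 − 0.410) × (1 − 0.454) × (1 − 0.844) × (1 − 0.734).
= 0.891 × 0.590 × 0.546 × 0.156 × 0.266 = 0.011910.

0.012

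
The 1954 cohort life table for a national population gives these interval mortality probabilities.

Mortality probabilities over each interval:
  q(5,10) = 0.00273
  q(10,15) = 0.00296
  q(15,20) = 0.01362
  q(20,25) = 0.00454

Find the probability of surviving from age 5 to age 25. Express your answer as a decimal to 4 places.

0.9763

The overall survival probability is (1 − 0.00273) × (1 − 0.00296) × (1 − 0.01362) × (1 − 0.00454).
= 0.99727 × 0.99704 × 0.98638 × 0.99546 = 0.976323.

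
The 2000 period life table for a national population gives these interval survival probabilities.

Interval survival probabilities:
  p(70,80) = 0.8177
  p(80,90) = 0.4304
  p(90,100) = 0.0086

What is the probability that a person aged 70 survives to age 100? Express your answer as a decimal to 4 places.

Survival from 70 to 100 is the product of surviving each interval: 0.8177 × 0.4304 × 0.0086.
= 0.003027.

0.0030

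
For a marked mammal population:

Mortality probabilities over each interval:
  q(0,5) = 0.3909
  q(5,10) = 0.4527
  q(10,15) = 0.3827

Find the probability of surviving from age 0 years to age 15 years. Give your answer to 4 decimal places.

The overall survival probability is (1 − 0.3909) × (1 − 0.4527) × (1 − 0.3827).
= 0.6091 × 0.5473 × 0.6173 = 0.205783.

0.2058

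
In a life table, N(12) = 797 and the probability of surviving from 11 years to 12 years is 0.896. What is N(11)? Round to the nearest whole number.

N(11) = N(12) / p = 797 / 0.896 = 890.

890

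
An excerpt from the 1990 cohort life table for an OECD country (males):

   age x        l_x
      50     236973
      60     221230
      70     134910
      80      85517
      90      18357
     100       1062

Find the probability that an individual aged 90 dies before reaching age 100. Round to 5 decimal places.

0.94215

P(die before 100 | alive at 90) = 1 − l_100/l_90 = 1 − 1062/18357 = (17295)/18357 = 0.942147.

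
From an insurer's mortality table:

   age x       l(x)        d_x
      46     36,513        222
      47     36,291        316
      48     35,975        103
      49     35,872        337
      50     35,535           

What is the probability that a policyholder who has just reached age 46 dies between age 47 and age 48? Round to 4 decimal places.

This is the probability of reaching 47 but not 48, conditional on being alive at 46: (l(47) − l(48)) / l(46).
= (36,291 − 35,975) / 36,513 = 316 / 36,513 = 0.008654.

0.0087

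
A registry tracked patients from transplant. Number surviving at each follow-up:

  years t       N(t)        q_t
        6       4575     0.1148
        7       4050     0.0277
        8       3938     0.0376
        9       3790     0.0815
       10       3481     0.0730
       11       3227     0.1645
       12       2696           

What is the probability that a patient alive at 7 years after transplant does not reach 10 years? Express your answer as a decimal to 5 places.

0.14049

P(die before 10 | alive at 7) = 1 − N(10)/N(7) = 1 − 3481/4050 = (569)/4050 = 0.140494.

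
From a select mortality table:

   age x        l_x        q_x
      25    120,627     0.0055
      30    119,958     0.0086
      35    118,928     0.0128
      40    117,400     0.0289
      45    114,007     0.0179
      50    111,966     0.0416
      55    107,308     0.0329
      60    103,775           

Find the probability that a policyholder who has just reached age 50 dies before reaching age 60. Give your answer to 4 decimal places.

0.0732

P(die before 60 | alive at 50) = 1 − l_60/l_50 = 1 − 103,775/111,966 = (8,191)/111,966 = 0.073156.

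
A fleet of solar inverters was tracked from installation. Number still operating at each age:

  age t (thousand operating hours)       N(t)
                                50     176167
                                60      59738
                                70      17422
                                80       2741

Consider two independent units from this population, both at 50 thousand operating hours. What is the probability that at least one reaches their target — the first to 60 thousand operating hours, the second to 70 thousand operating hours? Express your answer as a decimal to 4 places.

0.4045

p₁ = N(60)/N(50) = 59738/176167 = 0.339099; p₂ = N(70)/N(50) = 17422/176167 = 0.098895.
P(at least one) = 1 − (1−p₁)(1−p₂) = 1 − 0.660901 × 0.901105 = 0.404459.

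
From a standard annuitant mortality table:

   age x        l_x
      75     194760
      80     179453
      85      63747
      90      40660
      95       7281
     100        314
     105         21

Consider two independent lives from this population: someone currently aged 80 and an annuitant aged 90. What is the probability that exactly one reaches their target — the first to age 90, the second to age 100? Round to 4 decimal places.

p₁ = l_90/l_80 = 40660/179453 = 0.226577; p₂ = l_100/l_90 = 314/40660 = 0.007723.
P(exactly one) = p₁(1−p₂) + (1−p₁)p₂ = 0.224827 + 0.005973 = 0.230800.

0.2308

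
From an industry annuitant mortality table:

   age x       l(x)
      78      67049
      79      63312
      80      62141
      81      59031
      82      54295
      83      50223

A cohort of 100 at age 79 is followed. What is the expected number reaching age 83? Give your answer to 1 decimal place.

79.3

The relevant probability is 50223/63312 = 0.793262.
Expected number = 100 × 0.793262 = 79.3.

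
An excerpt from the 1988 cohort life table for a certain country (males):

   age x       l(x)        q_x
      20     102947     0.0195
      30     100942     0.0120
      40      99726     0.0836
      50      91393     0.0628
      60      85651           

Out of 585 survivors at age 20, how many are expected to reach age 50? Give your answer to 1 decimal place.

The relevant probability is 91393/102947 = 0.887767.
Expected number = 585 × 0.887767 = 519.3.

519.3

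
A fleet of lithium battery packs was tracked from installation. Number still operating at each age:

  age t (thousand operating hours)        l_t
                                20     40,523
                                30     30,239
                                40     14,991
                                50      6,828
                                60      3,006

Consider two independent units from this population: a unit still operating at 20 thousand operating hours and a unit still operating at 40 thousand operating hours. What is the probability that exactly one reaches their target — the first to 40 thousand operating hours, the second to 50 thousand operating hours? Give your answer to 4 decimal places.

0.4884

p₁ = l_40/l_20 = 14,991/40,523 = 0.369938; p₂ = l_50/l_40 = 6,828/14,991 = 0.455473.
P(exactly one) = p₁(1−p₂) + (1−p₁)p₂ = 0.201441 + 0.286976 = 0.488417.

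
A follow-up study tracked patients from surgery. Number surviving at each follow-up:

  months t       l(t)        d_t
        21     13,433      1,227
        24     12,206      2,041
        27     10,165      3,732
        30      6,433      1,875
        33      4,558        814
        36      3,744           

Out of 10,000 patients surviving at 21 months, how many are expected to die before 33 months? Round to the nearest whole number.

6607

The relevant probability is 1 − 4,558/13,433 = 0.660686.
Expected number = 10,000 × 0.660686 = 6607.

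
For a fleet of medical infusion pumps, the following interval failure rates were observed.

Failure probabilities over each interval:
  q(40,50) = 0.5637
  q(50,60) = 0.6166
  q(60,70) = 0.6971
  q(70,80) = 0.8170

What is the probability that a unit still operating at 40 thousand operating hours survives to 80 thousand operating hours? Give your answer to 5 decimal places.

The overall survival probability is (1 − 0.5637) × (1 − 0.6166) × (1 − 0.6971) × (1 − 0.8170).
= 0.4363 × 0.3834 × 0.3029 × 0.1830 = 0.009272.

0.00927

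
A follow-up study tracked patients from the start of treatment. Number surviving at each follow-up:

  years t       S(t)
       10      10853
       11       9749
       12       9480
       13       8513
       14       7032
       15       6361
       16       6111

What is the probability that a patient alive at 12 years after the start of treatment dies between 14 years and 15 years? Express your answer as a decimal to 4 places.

This is the probability of reaching 14 but not 15, conditional on being alive at 12: (S(14) − S(15)) / S(12).
= (7032 − 6361) / 9480 = 671 / 9480 = 0.070781.

0.0708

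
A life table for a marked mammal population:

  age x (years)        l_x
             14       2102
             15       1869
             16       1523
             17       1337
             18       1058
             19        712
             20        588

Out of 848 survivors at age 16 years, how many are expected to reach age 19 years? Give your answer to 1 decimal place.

396.4

The relevant probability is 712/1523 = 0.467498.
Expected number = 848 × 0.467498 = 396.4.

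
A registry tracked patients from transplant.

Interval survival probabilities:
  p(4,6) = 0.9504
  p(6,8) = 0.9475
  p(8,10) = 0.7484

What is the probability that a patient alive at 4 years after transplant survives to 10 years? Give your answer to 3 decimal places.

Chaining the interval survival probabilities: 0.9504 × 0.9475 × 0.7484.
= 0.673937.

0.674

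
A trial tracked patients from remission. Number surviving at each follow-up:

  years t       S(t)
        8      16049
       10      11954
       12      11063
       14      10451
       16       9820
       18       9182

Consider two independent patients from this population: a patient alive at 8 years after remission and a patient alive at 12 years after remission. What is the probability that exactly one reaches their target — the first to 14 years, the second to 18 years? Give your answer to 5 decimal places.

p₁ = S(14)/S(8) = 10451/16049 = 0.651193; p₂ = S(18)/S(12) = 9182/11063 = 0.829974.
P(exactly one) = p₁(1−p₂) + (1−p₁)p₂ = 0.110720 + 0.289501 = 0.400220.

0.40022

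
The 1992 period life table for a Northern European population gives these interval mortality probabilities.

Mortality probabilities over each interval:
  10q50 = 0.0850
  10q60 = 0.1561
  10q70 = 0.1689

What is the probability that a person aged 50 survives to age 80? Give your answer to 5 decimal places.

The overall survival probability is (1 − 0.0850) × (1 − 0.1561) × (1 − 0.1689).
= 0.9150 × 0.8439 × 0.8311 = 0.641749.

0.64175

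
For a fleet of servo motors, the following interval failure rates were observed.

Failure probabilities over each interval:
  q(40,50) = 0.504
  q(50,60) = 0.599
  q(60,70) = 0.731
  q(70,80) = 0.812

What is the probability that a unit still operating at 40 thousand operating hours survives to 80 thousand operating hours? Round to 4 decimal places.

P(survive 40→80) = (1 − 0.504) × (1 − 0.599) × (1 − 0.731) × (1 − 0.812).
= 0.496 × 0.401 × 0.269 × 0.188 = 0.010059.

0.0101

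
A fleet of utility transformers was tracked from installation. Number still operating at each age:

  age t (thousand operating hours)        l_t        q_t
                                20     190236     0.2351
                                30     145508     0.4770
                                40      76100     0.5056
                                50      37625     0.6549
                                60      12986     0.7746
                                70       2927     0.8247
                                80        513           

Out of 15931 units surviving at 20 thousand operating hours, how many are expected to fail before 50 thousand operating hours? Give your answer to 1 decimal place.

The relevant probability is 1 − 37625/190236 = 0.802219.
Expected number = 15931 × 0.802219 = 12780.2.

12780.2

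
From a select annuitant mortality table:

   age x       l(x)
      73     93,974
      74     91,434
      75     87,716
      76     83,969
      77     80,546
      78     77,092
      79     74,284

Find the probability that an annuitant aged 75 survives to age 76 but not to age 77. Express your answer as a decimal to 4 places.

This is the probability of reaching 76 but not 77, conditional on being alive at 75: (l(76) − l(77)) / l(75).
= (83,969 − 80,546) / 87,716 = 3,423 / 87,716 = 0.039024.

0.0390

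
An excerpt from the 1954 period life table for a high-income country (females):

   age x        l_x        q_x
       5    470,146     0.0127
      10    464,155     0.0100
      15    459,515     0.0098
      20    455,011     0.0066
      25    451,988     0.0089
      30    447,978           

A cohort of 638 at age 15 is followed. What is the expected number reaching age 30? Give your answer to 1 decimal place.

622.0

The relevant probability is 447,978/459,515 = 0.974893.
Expected number = 638 × 0.974893 = 622.0.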